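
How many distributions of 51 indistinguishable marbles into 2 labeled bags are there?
C(51+2-1, 2-1) = C(52, 1) = 52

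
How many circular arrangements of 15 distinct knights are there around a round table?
Circular: fix one position, arrange the rest. (15-1)! = 87178291200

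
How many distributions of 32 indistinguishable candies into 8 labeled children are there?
C(32+8-1, 8-1) = C(39, 7) = 15380937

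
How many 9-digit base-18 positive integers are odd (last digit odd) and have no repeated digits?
Last∈{1,3,5,7,9,11,13,15,17}. Last=0: 0. Last nonzero: 9×16×P(16,7) = 8302694400. Total = 8302694400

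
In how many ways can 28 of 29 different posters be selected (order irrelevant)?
C(29,28) = 29!/(28!×1!) = 29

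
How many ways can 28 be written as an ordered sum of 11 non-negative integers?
C(28+11-1, 11-1) = C(38, 10) = 472733756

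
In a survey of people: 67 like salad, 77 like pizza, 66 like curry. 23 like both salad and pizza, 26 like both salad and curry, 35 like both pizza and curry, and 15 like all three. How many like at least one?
|A∪B∪C| = 67+77+66-23-26-35+15 = 141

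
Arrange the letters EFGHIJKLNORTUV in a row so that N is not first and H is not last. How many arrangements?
By inclusion-exclusion: 14! - 2×(14-1)! + (14-2)! = 87178291200 - 12454041600 + 479001600 = 75203251200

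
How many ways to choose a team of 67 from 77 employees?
C(77,67) = 77!/(67!×10!) = 1096993404430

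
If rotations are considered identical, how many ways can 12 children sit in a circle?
Circular: fix one position, arrange the rest. (12-1)! = 39916800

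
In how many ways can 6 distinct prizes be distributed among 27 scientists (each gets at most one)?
P(27,6) = 27!/(27-6)! = 213127200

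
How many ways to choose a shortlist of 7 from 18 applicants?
C(18,7) = 18!/(7!×11!) = 31824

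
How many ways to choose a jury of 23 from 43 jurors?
C(43,23) = 43!/(23!×20!) = 960566918220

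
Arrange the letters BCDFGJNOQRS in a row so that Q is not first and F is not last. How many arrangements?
By inclusion-exclusion: 11! - 2×(11-1)! + (11-2)! = 39916800 - 7257600 + 362880 = 33022080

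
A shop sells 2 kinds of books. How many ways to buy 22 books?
C(22+2-1, 2-1) = C(23, 1) = 23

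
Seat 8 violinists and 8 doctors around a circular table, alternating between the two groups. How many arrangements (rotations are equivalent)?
Fix one of the violinists: (8-1)! ways for the remaining violinists, × 8! ways for the doctors = 5040 × 40320 = 203212800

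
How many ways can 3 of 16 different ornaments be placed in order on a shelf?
P(16,3) = 16!/(16-3)! = 3360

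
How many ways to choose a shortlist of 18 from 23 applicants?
C(23,18) = 23!/(18!×5!) = 33649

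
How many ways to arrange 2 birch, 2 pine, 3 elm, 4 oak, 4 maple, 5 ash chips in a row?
20! / (2! × 2! × 3! × 4! × 4! × 5!) = 1466593128000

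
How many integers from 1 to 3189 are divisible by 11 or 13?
⌊3189/11⌋ + ⌊3189/13⌋ - ⌊3189/143⌋ = 289 + 245 - 22 = 512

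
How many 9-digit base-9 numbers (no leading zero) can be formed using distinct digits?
First digit: 8 choices (nonzero). Then descending: 8 × 8 × 7 × 6 × 5 × 4 × 3 × 2 × 1 = 322560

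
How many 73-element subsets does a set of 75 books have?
C(75,73) = 75!/(73!×2!) = 2775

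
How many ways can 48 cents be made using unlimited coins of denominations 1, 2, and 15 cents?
Coefficient of x^48 in 1/(1-x^1) · 1/(1-x^2) · 1/(1-x^15). Case on j = number of 15-cent coins (j = 0..3); remainder r = 48 - 15j is made from {1,2} in ⌊r/2⌋+1 ways. r = 48, 33, 18, 3 → 25 + 17 + 10 + 2 = 54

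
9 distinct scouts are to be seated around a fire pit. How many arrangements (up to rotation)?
Circular: fix one position, arrange the rest. (9-1)! = 40320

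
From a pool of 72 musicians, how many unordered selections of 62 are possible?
C(72,62) = 72!/(62!×10!) = 536211932256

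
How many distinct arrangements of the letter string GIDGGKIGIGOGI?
13! / (6! × 1! × 1! × 4! × 1!) = 360360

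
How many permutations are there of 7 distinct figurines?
7! = 5040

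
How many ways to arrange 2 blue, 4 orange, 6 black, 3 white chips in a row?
15! / (2! × 4! × 6! × 3!) = 6306300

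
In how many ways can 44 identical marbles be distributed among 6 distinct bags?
C(44+6-1, 6-1) = C(49, 5) = 1906884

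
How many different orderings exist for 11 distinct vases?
11! = 39916800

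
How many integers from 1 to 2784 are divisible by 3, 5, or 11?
⌊2784/3⌋+⌊2784/5⌋+⌊2784/11⌋ - ⌊2784/15⌋-⌊2784/33⌋-⌊2784/55⌋ + ⌊2784/165⌋ = 928+556+253 - 185-84-50 + 16 = 1434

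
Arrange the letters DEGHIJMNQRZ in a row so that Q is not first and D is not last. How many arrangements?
By inclusion-exclusion: 11! - 2×(11-1)! + (11-2)! = 39916800 - 7257600 + 362880 = 33022080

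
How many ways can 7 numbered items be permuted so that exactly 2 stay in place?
Choose the 2 fixed points C(7,2) = 21, derange the rest: !5 = Σ_{j=0}^{5} (-1)^j·5!/j! = 120 - 120 + 60 - 20 + 5 - 1 = 44. Product = 21 × 44 = 924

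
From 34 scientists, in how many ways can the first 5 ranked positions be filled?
P(34,5) = 34!/(34-5)! = 33390720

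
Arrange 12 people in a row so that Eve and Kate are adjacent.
Treat as block: (12-1)! × 2! = 39916800 × 2 = 79833600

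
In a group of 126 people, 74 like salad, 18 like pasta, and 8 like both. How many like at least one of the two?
|A∪B| = |A| + |B| - |A∩B| = 74 + 18 - 8 = 84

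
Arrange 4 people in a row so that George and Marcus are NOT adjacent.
Total - adjacent = 4! - (4-1)!×2 = 24 - 12 = 12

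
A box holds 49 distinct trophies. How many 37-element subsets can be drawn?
C(49,37) = 49!/(37!×12!) = 92263734836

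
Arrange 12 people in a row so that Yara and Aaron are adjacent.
Treat as block: (12-1)! × 2! = 39916800 × 2 = 79833600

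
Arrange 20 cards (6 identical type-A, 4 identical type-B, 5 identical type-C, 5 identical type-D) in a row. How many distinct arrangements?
20! / (6! × 4! × 5! × 5!) = 9777287520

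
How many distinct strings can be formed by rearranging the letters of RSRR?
4! / (1! × 3!) = 4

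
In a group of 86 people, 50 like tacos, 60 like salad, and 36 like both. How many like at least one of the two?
|A∪B| = |A| + |B| - |A∩B| = 50 + 60 - 36 = 74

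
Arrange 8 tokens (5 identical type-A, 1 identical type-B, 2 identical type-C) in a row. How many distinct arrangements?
8! / (5! × 1! × 2!) = 168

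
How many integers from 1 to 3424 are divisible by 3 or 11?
⌊3424/3⌋ + ⌊3424/11⌋ - ⌊3424/33⌋ = 1141 + 311 - 103 = 1349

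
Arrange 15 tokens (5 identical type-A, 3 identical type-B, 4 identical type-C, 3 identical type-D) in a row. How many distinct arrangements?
15! / (5! × 3! × 4! × 3!) = 12612600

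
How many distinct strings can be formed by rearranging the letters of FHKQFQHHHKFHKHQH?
16! / (3! × 3! × 3! × 7!) = 19219200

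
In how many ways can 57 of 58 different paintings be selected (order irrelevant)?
C(58,57) = 58!/(57!×1!) = 58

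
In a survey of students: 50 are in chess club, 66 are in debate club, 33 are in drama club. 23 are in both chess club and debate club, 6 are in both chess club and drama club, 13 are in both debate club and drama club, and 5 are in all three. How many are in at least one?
|A∪B∪C| = 50+66+33-23-6-13+5 = 112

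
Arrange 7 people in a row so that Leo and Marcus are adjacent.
Treat as block: (7-1)! × 2! = 720 × 2 = 1440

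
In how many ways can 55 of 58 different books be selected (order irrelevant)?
C(58,55) = 58!/(55!×3!) = 30856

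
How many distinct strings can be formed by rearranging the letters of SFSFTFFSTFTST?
13! / (5! × 4! × 4!) = 90090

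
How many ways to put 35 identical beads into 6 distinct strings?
C(35+6-1, 6-1) = C(40, 5) = 658008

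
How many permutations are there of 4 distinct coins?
4! = 24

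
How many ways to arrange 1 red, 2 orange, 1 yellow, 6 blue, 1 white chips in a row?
11! / (1! × 2! × 1! × 6! × 1!) = 27720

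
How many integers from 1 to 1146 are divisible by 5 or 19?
⌊1146/5⌋ + ⌊1146/19⌋ - ⌊1146/95⌋ = 229 + 60 - 12 = 277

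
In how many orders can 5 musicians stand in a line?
5! = 120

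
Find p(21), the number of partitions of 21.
Pentagonal recurrence p(n) = p(n-1) + p(n-2) - p(n-5) - p(n-7) + p(n-12) + p(n-15) - ... gives p(0..20) = 1, 1, 2, 3, 5, 7, 11, 15, 22, 30, 42, 56, 77, 101, 135, 176, 231, 297, 385, 490, 627. p(21) = p(20) + p(19) - p(16) - p(14) + p(9) + p(6) = 627 + 490 - 231 - 135 + 30 + 11 = 792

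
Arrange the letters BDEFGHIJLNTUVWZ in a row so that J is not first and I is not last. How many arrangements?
By inclusion-exclusion: 15! - 2×(15-1)! + (15-2)! = 1307674368000 - 174356582400 + 6227020800 = 1139544806400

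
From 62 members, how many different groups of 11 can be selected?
C(62,11) = 62!/(11!×51!) = 508271323092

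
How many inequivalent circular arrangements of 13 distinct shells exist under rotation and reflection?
(13-1)!/2 = 479001600/2 = 239500800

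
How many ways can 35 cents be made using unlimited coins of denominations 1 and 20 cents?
Coefficient of x^35 in 1/(1-x^1) · 1/(1-x^20). Use j coins of 20 for j = 0..⌊35/20⌋ = 1, the rest in 1s: 1 + 1 = 2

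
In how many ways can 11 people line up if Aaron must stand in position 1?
Fix one position: (11-1)! = 3628800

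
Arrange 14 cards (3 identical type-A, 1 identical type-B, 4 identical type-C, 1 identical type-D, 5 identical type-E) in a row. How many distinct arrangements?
14! / (3! × 1! × 4! × 1! × 5!) = 5045040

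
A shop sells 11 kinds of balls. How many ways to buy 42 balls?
C(42+11-1, 11-1) = C(52, 10) = 15820024220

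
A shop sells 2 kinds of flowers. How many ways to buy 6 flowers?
C(6+2-1, 2-1) = C(7, 1) = 7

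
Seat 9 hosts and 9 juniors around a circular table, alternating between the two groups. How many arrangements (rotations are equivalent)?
Fix one of the hosts: (9-1)! ways for the remaining hosts, × 9! ways for the juniors = 40320 × 362880 = 14631321600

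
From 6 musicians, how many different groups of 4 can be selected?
C(6,4) = 6!/(4!×2!) = 15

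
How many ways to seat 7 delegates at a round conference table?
Circular: fix one position, arrange the rest. (7-1)! = 720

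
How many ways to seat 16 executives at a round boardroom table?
Circular: fix one position, arrange the rest. (16-1)! = 1307674368000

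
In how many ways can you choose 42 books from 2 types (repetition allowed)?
C(42+2-1, 2-1) = C(43, 1) = 43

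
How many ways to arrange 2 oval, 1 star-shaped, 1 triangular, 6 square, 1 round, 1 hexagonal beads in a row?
12! / (2! × 1! × 1! × 6! × 1! × 1!) = 332640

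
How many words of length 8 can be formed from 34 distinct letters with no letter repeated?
P(34,8) = 34!/(34-8)! = 732058145280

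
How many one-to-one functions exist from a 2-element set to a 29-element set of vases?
P(29,2) = 29!/(29-2)! = 812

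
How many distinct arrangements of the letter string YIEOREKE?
8! / (1! × 1! × 1! × 3! × 1! × 1!) = 6720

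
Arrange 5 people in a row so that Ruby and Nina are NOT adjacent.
Total - adjacent = 5! - (5-1)!×2 = 120 - 48 = 72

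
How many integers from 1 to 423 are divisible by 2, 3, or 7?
⌊423/2⌋+⌊423/3⌋+⌊423/7⌋ - ⌊423/6⌋-⌊423/14⌋-⌊423/21⌋ + ⌊423/42⌋ = 211+141+60 - 70-30-20 + 10 = 302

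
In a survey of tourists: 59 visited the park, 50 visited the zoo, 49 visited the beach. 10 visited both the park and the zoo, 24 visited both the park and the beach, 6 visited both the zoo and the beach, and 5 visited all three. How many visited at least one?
|A∪B∪C| = 59+50+49-10-24-6+5 = 123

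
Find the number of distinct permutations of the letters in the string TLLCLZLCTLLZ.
12! / (6! × 2! × 2! × 2!) = 83160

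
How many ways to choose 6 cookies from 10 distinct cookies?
C(10,6) = 10!/(6!×4!) = 210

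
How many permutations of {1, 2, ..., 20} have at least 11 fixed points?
Exactly j fixed points: C(20,j)·!(20-j); sum over j ≥ 11 (derangement numbers via !m = (m-1)·(!(m-1) + !(m-2)): !0..!9 = 1, 0, 1, 2, 9, 44, 265, 1854, 14833, 133496). Σ_{j=11}^{20} C(20,j)·!(20-j) = C(20,11)·!9 + C(20,12)·!8 + C(20,13)·!7 + C(20,14)·!6 + C(20,15)·!5 + C(20,16)·!4 + C(20,17)·!3 + C(20,18)·!2 + C(20,19)·!1 + C(20,20)·!0 = 167960·133496 + 125970·14833 + 77520·1854 + 38760·265 + 15504·44 + 4845·9 + 1140·2 + 190·1 + 20·0 + 1·1 = 24445222902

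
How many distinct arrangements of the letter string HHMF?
4! / (1! × 2! × 1!) = 12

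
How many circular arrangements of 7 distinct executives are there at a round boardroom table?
Circular: fix one position, arrange the rest. (7-1)! = 720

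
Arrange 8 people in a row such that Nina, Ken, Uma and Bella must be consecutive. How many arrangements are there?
Treat the 4 as one block: (8-4+1)! × 4! = 120 × 24 = 2880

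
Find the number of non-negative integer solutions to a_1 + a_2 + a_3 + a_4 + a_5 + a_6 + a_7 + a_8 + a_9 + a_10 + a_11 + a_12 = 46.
C(46+12-1, 12-1) = C(57, 11) = 184509266760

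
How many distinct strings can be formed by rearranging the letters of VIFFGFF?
7! / (1! × 4! × 1! × 1!) = 210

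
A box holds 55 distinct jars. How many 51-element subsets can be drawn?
C(55,51) = 55!/(51!×4!) = 341055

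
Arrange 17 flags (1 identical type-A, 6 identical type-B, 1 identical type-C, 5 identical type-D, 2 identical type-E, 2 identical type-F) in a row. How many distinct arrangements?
17! / (1! × 6! × 1! × 5! × 2! × 2!) = 1029188160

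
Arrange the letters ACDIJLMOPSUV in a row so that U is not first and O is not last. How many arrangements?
By inclusion-exclusion: 12! - 2×(12-1)! + (12-2)! = 479001600 - 79833600 + 3628800 = 402796800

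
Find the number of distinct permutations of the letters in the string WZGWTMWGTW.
10! / (2! × 1! × 2! × 1! × 4!) = 37800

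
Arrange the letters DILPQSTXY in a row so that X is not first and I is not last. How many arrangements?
By inclusion-exclusion: 9! - 2×(9-1)! + (9-2)! = 362880 - 80640 + 5040 = 287280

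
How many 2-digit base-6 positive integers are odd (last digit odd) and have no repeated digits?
Last∈{1,3,5}. Last=0: 0. Last nonzero: 3×4×P(4,0) = 12. Total = 12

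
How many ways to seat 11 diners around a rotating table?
Circular: fix one position, arrange the rest. (11-1)! = 3628800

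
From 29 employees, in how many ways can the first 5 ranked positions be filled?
P(29,5) = 29!/(29-5)! = 14250600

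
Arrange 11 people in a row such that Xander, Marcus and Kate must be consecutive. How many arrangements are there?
Treat the 3 as one block: (11-3+1)! × 3! = 362880 × 6 = 2177280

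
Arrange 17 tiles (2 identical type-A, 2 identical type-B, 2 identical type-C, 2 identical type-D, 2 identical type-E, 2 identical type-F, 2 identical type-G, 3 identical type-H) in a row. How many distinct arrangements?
17! / (2! × 2! × 2! × 2! × 2! × 2! × 2! × 3!) = 463134672000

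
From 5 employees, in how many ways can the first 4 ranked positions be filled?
P(5,4) = 5!/(5-4)! = 120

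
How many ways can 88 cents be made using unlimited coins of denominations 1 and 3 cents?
Coefficient of x^88 in 1/(1-x^1) · 1/(1-x^3). Use j coins of 3 for j = 0..⌊88/3⌋ = 29, the rest in 1s: 29 + 1 = 30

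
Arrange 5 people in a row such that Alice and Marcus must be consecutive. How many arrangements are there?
Treat the 2 as one block: (5-2+1)! × 2! = 24 × 2 = 48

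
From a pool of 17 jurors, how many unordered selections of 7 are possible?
C(17,7) = 17!/(7!×10!) = 19448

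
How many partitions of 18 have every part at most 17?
Let r_j(i) = number of partitions of i into parts ≤ j, for i = 0..18. r_1(i) = 1 for all i; r_j(i) = r_{j-1}(i) + r_j(i-j). Rows j = 2..17: ≤2: 1 1 2 2 3 3 4 4 5 5 6 6 7 7 8 8 9 9 10; ≤3: 1 1 2 3 4 5 7 8 10 12 14 16 19 21 24 27 30 33 37; ≤4: 1 1 2 3 5 6 9 11 15 18 23 27 34 39 47 54 64 72 84; ≤5: 1 1 2 3 5 7 10 13 18 23 30 37 47 57 70 84 101 119 141; ≤6: 1 1 2 3 5 7 11 14 20 26 35 44 58 71 90 110 136 163 199; ≤7: 1 1 2 3 5 7 11 15 21 28 38 49 65 82 105 131 164 201 248; ≤8: 1 1 2 3 5 7 11 15 22 29 40 52 70 89 116 146 186 230 288; ≤9: 1 1 2 3 5 7 11 15 22 30 41 54 73 94 123 157 201 252 318; ≤10: 1 1 2 3 5 7 11 15 22 30 42 55 75 97 128 164 212 267 340; ≤11: 1 1 2 3 5 7 11 15 22 30 42 56 76 99 131 169 219 278 355; ≤12: 1 1 2 3 5 7 11 15 22 30 42 56 77 100 133 172 224 285 366; ≤13: 1 1 2 3 5 7 11 15 22 30 42 56 77 101 134 174 227 290 373; ≤14: 1 1 2 3 5 7 11 15 22 30 42 56 77 101 135 175 229 293 378; ≤15: 1 1 2 3 5 7 11 15 22 30 42 56 77 101 135 176 230 295 381; ≤16: 1 1 2 3 5 7 11 15 22 30 42 56 77 101 135 176 231 296 383; ≤17: 1 1 2 3 5 7 11 15 22 30 42 56 77 101 135 176 231 297 384. r_17(18) = 384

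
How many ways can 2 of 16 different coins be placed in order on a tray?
P(16,2) = 16!/(16-2)! = 240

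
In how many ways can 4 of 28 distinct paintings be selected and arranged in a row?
P(28,4) = 28!/(28-4)! = 491400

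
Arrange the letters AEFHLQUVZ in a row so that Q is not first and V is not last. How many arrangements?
By inclusion-exclusion: 9! - 2×(9-1)! + (9-2)! = 362880 - 80640 + 5040 = 287280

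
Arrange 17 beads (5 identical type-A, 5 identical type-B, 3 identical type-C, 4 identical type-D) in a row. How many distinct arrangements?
17! / (5! × 5! × 3! × 4!) = 171531360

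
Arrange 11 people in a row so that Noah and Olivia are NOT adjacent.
Total - adjacent = 11! - (11-1)!×2 = 39916800 - 7257600 = 32659200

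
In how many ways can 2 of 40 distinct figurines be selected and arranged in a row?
P(40,2) = 40!/(40-2)! = 1560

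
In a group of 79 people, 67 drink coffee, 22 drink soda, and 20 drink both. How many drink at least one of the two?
|A∪B| = |A| + |B| - |A∩B| = 67 + 22 - 20 = 69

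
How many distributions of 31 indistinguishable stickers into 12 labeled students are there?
C(31+12-1, 12-1) = C(42, 11) = 4280561376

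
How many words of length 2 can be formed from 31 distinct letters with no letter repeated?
P(31,2) = 31!/(31-2)! = 930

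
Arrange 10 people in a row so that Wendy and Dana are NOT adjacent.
Total - adjacent = 10! - (10-1)!×2 = 3628800 - 725760 = 2903040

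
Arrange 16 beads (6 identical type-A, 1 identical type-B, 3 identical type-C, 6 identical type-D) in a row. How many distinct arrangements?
16! / (6! × 1! × 3! × 6!) = 6726720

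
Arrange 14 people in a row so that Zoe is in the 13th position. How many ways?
Fix one position: (14-1)! = 6227020800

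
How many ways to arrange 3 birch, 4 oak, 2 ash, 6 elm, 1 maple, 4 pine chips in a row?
20! / (3! × 4! × 2! × 6! × 1! × 4!) = 488864376000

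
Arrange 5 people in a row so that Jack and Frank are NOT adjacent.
Total - adjacent = 5! - (5-1)!×2 = 120 - 48 = 72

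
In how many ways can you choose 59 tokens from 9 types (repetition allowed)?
C(59+9-1, 9-1) = C(67, 8) = 6522361560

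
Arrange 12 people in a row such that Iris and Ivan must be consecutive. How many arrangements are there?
Treat the 2 as one block: (12-2+1)! × 2! = 39916800 × 2 = 79833600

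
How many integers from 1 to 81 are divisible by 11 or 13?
⌊81/11⌋ + ⌊81/13⌋ - ⌊81/143⌋ = 7 + 6 - 0 = 13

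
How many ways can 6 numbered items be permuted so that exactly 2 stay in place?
Choose the 2 fixed points C(6,2) = 15, derange the rest: !4 = Σ_{j=0}^{4} (-1)^j·4!/j! = 24 - 24 + 12 - 4 + 1 = 9. Product = 15 × 9 = 135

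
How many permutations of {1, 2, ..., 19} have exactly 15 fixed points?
Choose the 15 fixed points C(19,15) = 3876, derange the rest: !4 = Σ_{j=0}^{4} (-1)^j·4!/j! = 24 - 24 + 12 - 4 + 1 = 9. Product = 3876 × 9 = 34884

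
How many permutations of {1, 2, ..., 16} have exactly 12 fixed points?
Choose the 12 fixed points C(16,12) = 1820, derange the rest: !4 = Σ_{j=0}^{4} (-1)^j·4!/j! = 24 - 24 + 12 - 4 + 1 = 9. Product = 1820 × 9 = 16380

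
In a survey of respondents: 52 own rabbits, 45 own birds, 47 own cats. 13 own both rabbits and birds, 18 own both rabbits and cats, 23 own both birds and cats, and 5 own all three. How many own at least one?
|A∪B∪C| = 52+45+47-13-18-23+5 = 95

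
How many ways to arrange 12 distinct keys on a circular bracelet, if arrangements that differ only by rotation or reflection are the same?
(12-1)!/2 = 39916800/2 = 19958400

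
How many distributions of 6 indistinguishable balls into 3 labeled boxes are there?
C(6+3-1, 3-1) = C(8, 2) = 28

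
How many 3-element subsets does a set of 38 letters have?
C(38,3) = 38!/(3!×35!) = 8436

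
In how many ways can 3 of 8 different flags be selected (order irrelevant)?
C(8,3) = 8!/(3!×5!) = 56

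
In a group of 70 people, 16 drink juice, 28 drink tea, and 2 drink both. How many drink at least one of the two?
|A∪B| = |A| + |B| - |A∩B| = 16 + 28 - 2 = 42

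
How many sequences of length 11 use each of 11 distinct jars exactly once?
11! = 39916800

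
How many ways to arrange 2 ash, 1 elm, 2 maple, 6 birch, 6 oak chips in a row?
17! / (2! × 1! × 2! × 6! × 6!) = 171531360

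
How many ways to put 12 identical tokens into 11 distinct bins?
C(12+11-1, 11-1) = C(22, 10) = 646646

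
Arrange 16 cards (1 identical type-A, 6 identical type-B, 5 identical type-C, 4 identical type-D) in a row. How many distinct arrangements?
16! / (1! × 6! × 5! × 4!) = 10090080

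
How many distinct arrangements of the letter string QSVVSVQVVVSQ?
12! / (3! × 6! × 3!) = 18480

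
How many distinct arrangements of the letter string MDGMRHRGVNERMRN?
15! / (2! × 1! × 4! × 3! × 1! × 1! × 2! × 1!) = 2270268000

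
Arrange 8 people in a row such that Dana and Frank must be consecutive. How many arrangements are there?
Treat the 2 as one block: (8-2+1)! × 2! = 5040 × 2 = 10080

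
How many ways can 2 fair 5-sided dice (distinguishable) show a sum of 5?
Coefficient of x^5 in (x + x² + ... + x^5)^2. By inclusion-exclusion on dice exceeding 5: Σ_j (-1)^j C(2,j)·C(5-1-5j, 1) = C(2,0)·C(4,1) = 1·4 = 4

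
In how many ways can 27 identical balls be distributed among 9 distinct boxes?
C(27+9-1, 9-1) = C(35, 8) = 23535820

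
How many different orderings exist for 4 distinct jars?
4! = 24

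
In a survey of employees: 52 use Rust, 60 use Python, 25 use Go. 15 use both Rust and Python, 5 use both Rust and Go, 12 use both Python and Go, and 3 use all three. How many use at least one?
|A∪B∪C| = 52+60+25-15-5-12+3 = 108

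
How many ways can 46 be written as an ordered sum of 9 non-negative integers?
C(46+9-1, 9-1) = C(54, 8) = 1040465790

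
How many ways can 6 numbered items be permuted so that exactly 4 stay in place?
Choose the 4 fixed points C(6,4) = 15, derange the rest: !2 = Σ_{j=0}^{2} (-1)^j·2!/j! = 2 - 2 + 1 = 1. Product = 15 × 1 = 15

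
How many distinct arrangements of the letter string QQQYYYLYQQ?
10! / (1! × 5! × 4!) = 1260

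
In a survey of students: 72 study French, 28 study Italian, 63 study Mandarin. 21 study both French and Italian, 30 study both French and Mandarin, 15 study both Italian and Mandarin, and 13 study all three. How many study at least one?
|A∪B∪C| = 72+28+63-21-30-15+13 = 110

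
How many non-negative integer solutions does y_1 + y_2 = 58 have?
C(58+2-1, 2-1) = C(59, 1) = 59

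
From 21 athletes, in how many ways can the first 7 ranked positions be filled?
P(21,7) = 21!/(21-7)! = 586051200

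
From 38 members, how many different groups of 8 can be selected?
C(38,8) = 38!/(8!×30!) = 48903492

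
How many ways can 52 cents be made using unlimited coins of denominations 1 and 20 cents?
Coefficient of x^52 in 1/(1-x^1) · 1/(1-x^20). Use j coins of 20 for j = 0..⌊52/20⌋ = 2, the rest in 1s: 2 + 1 = 3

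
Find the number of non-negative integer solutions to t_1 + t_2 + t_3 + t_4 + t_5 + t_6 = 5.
C(5+6-1, 6-1) = C(10, 5) = 252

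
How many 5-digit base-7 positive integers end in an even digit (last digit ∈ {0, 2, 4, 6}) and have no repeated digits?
Last∈{0,2,4,6}. Last=0: 360. Last nonzero: 3×5×P(5,3) = 900. Total = 1260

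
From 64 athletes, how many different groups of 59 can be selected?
C(64,59) = 64!/(59!×5!) = 7624512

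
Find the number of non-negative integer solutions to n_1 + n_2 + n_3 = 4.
C(4+3-1, 3-1) = C(6, 2) = 15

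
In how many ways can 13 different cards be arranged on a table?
13! = 6227020800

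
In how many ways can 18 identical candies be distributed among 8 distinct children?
C(18+8-1, 8-1) = C(25, 7) = 480700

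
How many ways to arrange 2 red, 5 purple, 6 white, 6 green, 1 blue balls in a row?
20! / (2! × 5! × 6! × 6! × 1!) = 19554575040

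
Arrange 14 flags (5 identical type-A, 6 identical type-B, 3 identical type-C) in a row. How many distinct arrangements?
14! / (5! × 6! × 3!) = 168168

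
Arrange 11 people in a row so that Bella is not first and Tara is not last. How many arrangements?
By inclusion-exclusion: 11! - 2×(11-1)! + (11-2)! = 39916800 - 7257600 + 362880 = 33022080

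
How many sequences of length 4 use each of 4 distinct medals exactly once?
4! = 24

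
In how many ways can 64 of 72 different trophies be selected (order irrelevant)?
C(72,64) = 72!/(64!×8!) = 11969016345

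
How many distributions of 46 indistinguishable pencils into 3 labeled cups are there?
C(46+3-1, 3-1) = C(48, 2) = 1128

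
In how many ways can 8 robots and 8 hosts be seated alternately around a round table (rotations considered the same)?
Fix one of the robots: (8-1)! ways for the remaining robots, × 8! ways for the hosts = 5040 × 40320 = 203212800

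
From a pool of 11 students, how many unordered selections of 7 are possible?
C(11,7) = 11!/(7!×4!) = 330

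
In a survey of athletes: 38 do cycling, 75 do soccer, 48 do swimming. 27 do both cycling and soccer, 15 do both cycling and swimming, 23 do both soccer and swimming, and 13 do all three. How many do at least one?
|A∪B∪C| = 38+75+48-27-15-23+13 = 109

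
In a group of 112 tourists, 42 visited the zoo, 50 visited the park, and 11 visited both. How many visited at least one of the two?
|A∪B| = |A| + |B| - |A∩B| = 42 + 50 - 11 = 81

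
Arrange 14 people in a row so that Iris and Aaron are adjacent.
Treat as block: (14-1)! × 2! = 6227020800 × 2 = 12454041600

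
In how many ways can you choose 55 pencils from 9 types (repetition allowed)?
C(55+9-1, 9-1) = C(63, 8) = 3872894697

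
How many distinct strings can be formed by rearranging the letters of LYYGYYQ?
7! / (4! × 1! × 1! × 1!) = 210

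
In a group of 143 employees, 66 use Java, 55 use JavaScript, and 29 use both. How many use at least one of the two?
|A∪B| = |A| + |B| - |A∩B| = 66 + 55 - 29 = 92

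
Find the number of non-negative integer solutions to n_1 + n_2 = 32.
C(32+2-1, 2-1) = C(33, 1) = 33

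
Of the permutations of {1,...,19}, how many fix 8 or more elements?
Exactly j fixed points: C(19,j)·!(19-j); sum over j ≥ 8 (derangement numbers via !m = (m-1)·(!(m-1) + !(m-2)): !0..!11 = 1, 0, 1, 2, 9, 44, 265, 1854, 14833, 133496, 1334961, 14684570). Σ_{j=8}^{19} C(19,j)·!(19-j) = C(19,8)·!11 + C(19,9)·!10 + C(19,10)·!9 + C(19,11)·!8 + C(19,12)·!7 + C(19,13)·!6 + C(19,14)·!5 + C(19,15)·!4 + C(19,16)·!3 + C(19,17)·!2 + C(19,18)·!1 + C(19,19)·!0 = 75582·14684570 + 92378·1334961 + 92378·133496 + 75582·14833 + 50388·1854 + 27132·265 + 11628·44 + 3876·9 + 969·2 + 171·1 + 19·0 + 1·1 = 1246764556250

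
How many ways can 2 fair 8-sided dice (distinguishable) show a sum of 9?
Coefficient of x^9 in (x + x² + ... + x^8)^2. By inclusion-exclusion on dice exceeding 8: Σ_j (-1)^j C(2,j)·C(9-1-8j, 1) = C(2,0)·C(8,1) = 1·8 = 8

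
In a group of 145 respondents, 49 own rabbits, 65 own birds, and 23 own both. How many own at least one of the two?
|A∪B| = |A| + |B| - |A∩B| = 49 + 65 - 23 = 91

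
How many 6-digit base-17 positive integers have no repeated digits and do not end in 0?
Last digit: 16 nonzero choices. First digit: 15 (nonzero, ≠last). Middle 4: P(15,4) = 32760. Total = 7862400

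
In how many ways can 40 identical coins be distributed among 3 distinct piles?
C(40+3-1, 3-1) = C(42, 2) = 861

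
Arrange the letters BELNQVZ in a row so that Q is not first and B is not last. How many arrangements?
By inclusion-exclusion: 7! - 2×(7-1)! + (7-2)! = 5040 - 1440 + 120 = 3720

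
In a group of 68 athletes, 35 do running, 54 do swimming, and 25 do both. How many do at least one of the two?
|A∪B| = |A| + |B| - |A∩B| = 35 + 54 - 25 = 64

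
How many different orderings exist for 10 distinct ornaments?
10! = 3628800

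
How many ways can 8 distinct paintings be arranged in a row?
8! = 40320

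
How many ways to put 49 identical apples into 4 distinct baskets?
C(49+4-1, 4-1) = C(52, 3) = 22100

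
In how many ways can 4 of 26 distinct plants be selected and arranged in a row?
P(26,4) = 26!/(26-4)! = 358800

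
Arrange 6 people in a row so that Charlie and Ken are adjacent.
Treat as block: (6-1)! × 2! = 120 × 2 = 240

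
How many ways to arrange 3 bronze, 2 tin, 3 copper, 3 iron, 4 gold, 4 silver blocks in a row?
19! / (3! × 2! × 3! × 3! × 4! × 4!) = 488864376000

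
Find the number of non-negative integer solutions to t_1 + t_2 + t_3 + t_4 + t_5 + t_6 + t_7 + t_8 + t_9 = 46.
C(46+9-1, 9-1) = C(54, 8) = 1040465790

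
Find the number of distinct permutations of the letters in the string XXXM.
4! / (3! × 1!) = 4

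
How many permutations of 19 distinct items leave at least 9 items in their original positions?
Exactly j fixed points: C(19,j)·!(19-j); sum over j ≥ 9 (derangement numbers via !m = (m-1)·(!(m-1) + !(m-2)): !0..!10 = 1, 0, 1, 2, 9, 44, 265, 1854, 14833, 133496, 1334961). Σ_{j=9}^{19} C(19,j)·!(19-j) = C(19,9)·!10 + C(19,10)·!9 + C(19,11)·!8 + C(19,12)·!7 + C(19,13)·!6 + C(19,14)·!5 + C(19,15)·!4 + C(19,16)·!3 + C(19,17)·!2 + C(19,18)·!1 + C(19,19)·!0 = 92378·1334961 + 92378·133496 + 75582·14833 + 50388·1854 + 27132·265 + 11628·44 + 3876·9 + 969·2 + 171·1 + 19·0 + 1·1 = 136875386510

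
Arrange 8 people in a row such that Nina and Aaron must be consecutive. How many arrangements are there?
Treat the 2 as one block: (8-2+1)! × 2! = 5040 × 2 = 10080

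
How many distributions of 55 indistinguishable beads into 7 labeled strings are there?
C(55+7-1, 7-1) = C(61, 6) = 55525372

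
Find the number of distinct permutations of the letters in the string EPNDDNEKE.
9! / (2! × 3! × 2! × 1! × 1!) = 15120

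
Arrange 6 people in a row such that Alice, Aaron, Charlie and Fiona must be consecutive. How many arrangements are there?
Treat the 4 as one block: (6-4+1)! × 4! = 6 × 24 = 144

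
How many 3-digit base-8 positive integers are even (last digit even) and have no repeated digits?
Last∈{0,2,4,6}. Last=0: 42. Last nonzero: 3×6×P(6,1) = 108. Total = 150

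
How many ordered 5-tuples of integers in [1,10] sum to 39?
Coefficient of x^39 in (x + x² + ... + x^10)^5. By inclusion-exclusion on dice exceeding 10: Σ_j (-1)^j C(5,j)·C(39-1-10j, 4) = C(5,0)·C(38,4) - C(5,1)·C(28,4) + C(5,2)·C(18,4) - C(5,3)·C(8,4) = 1·73815 - 5·20475 + 10·3060 - 10·70 = 1340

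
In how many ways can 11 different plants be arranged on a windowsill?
11! = 39916800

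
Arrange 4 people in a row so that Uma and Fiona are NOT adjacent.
Total - adjacent = 4! - (4-1)!×2 = 24 - 12 = 12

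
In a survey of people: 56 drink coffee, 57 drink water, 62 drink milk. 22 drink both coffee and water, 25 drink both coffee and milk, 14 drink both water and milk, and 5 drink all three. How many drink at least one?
|A∪B∪C| = 56+57+62-22-25-14+5 = 119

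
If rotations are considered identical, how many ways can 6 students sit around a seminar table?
Circular: fix one position, arrange the rest. (6-1)! = 120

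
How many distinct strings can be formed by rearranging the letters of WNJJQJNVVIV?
11! / (1! × 2! × 1! × 1! × 3! × 3!) = 554400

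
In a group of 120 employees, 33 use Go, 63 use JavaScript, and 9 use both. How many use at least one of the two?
|A∪B| = |A| + |B| - |A∩B| = 33 + 63 - 9 = 87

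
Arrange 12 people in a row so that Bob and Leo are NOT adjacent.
Total - adjacent = 12! - (12-1)!×2 = 479001600 - 79833600 = 399168000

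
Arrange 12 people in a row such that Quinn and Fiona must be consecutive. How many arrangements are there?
Treat the 2 as one block: (12-2+1)! × 2! = 39916800 × 2 = 79833600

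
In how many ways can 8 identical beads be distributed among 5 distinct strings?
C(8+5-1, 5-1) = C(12, 4) = 495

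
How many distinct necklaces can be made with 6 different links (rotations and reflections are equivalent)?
(6-1)!/2 = 120/2 = 60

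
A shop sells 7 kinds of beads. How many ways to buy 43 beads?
C(43+7-1, 7-1) = C(49, 6) = 13983816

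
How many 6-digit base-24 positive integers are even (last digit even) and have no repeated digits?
Last∈{0,2,4,6,8,10,12,14,16,18,20,22}. Last=0: 4037880. Last nonzero: 11×22×P(22,4) = 42485520. Total = 46523400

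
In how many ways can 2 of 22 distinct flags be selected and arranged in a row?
P(22,2) = 22!/(22-2)! = 462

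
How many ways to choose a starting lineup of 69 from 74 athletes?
C(74,69) = 74!/(69!×5!) = 16108764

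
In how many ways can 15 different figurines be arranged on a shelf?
15! = 1307674368000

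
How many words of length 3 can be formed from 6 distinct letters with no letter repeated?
P(6,3) = 6!/(6-3)! = 120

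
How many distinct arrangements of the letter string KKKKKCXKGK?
10! / (1! × 1! × 1! × 7!) = 720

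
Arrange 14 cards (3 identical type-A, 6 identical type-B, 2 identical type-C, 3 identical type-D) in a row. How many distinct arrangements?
14! / (3! × 6! × 2! × 3!) = 1681680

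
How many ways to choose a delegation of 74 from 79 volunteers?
C(79,74) = 79!/(74!×5!) = 22537515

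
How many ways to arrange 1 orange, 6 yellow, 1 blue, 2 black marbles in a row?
10! / (1! × 6! × 1! × 2!) = 2520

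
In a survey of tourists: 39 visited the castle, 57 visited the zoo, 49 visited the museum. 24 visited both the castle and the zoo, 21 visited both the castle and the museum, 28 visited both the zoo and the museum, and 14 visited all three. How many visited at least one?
|A∪B∪C| = 39+57+49-24-21-28+14 = 86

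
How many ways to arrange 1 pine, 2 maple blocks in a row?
3! / (1! × 2!) = 3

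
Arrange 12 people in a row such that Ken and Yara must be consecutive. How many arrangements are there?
Treat the 2 as one block: (12-2+1)! × 2! = 39916800 × 2 = 79833600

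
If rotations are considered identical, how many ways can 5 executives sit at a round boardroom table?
Circular: fix one position, arrange the rest. (5-1)! = 24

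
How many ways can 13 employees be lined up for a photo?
13! = 6227020800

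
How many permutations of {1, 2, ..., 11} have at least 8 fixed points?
Exactly j fixed points: C(11,j)·!(11-j); sum over j ≥ 8 (derangement numbers via !m = (m-1)·(!(m-1) + !(m-2)): !0..!3 = 1, 0, 1, 2). Σ_{j=8}^{11} C(11,j)·!(11-j) = C(11,8)·!3 + C(11,9)·!2 + C(11,10)·!1 + C(11,11)·!0 = 165·2 + 55·1 + 11·0 + 1·1 = 386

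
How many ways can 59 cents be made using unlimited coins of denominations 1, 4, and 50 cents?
Coefficient of x^59 in 1/(1-x^1) · 1/(1-x^4) · 1/(1-x^50). Case on j = number of 50-cent coins (j = 0..1); remainder r = 59 - 50j is made from {1,4} in ⌊r/4⌋+1 ways. r = 59, 9 → 15 + 3 = 18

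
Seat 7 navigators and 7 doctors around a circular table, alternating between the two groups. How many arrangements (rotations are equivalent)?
Fix one of the navigators: (7-1)! ways for the remaining navigators, × 7! ways for the doctors = 720 × 5040 = 3628800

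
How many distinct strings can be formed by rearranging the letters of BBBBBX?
6! / (1! × 5!) = 6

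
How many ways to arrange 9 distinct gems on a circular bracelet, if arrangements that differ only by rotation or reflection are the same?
(9-1)!/2 = 40320/2 = 20160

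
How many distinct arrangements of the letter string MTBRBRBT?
8! / (2! × 2! × 3! × 1!) = 1680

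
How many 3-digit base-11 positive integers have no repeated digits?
First digit: 10 choices (nonzero). Then descending: 10 × 10 × 9 = 900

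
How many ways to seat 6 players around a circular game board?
Circular: fix one position, arrange the rest. (6-1)! = 120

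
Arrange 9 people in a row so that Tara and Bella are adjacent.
Treat as block: (9-1)! × 2! = 40320 × 2 = 80640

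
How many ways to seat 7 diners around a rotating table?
Circular: fix one position, arrange the rest. (7-1)! = 720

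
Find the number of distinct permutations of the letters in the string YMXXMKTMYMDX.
12! / (2! × 1! × 1! × 4! × 1! × 3!) = 1663200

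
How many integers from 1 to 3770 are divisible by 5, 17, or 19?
⌊3770/5⌋+⌊3770/17⌋+⌊3770/19⌋ - ⌊3770/85⌋-⌊3770/95⌋-⌊3770/323⌋ + ⌊3770/1615⌋ = 754+221+198 - 44-39-11 + 2 = 1081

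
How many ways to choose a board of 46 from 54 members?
C(54,46) = 54!/(46!×8!) = 1040465790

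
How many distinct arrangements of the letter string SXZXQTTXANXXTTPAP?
17! / (1! × 1! × 1! × 2! × 2! × 5! × 1! × 4!) = 30875644800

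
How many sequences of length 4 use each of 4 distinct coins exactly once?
4! = 24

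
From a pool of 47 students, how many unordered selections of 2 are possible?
C(47,2) = 47!/(2!×45!) = 1081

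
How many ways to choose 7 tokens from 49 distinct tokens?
C(49,7) = 49!/(7!×42!) = 85900584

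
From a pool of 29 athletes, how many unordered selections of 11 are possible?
C(29,11) = 29!/(11!×18!) = 34597290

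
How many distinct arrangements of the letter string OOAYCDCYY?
9! / (3! × 2! × 1! × 1! × 2!) = 15120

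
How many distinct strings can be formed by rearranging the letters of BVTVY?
5! / (1! × 1! × 2! × 1!) = 60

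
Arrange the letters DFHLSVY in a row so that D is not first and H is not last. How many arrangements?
By inclusion-exclusion: 7! - 2×(7-1)! + (7-2)! = 5040 - 1440 + 120 = 3720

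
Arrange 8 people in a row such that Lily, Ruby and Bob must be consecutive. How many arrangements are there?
Treat the 3 as one block: (8-3+1)! × 3! = 720 × 6 = 4320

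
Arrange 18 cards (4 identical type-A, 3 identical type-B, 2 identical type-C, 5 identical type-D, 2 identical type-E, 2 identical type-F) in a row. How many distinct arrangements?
18! / (4! × 3! × 2! × 5! × 2! × 2!) = 46313467200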